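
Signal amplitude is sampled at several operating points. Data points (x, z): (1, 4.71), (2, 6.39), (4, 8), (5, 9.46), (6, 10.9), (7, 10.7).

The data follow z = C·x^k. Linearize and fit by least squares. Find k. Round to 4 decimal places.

k = 0.4353

Taking logs, ln z = k·ln x + ln C, so regress ln z on ln x.
XᵀX = [[11.9895, 7.4265]; [7.4265, 6]], rhs = [16.6772, 12.4899]ᵀ  (here Σln x = 7.4265, Σ(ln x)² = 11.9895, Σln z = 12.4899, Σln x·ln z = 16.6772).
Solving (det = 16.7835): k = 0.43532, ln C = 1.54284.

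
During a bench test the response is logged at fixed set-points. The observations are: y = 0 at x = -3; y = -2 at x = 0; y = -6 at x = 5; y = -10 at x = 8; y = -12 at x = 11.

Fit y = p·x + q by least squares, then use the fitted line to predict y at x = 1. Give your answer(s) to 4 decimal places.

ŷ = -3.1621

Setting ∂/∂p … = 0 gives: 219·p + 21·q = -242;  21·p + 5·q = -30.
Eliminating q: 5·(row 1) − 21·(row 2) gives 654·p = 5·(-242) − 21·(-30) = -580, so p = -290/327.
Then q = ((-30) − 21·(-290/327))/5 = -248/109.
At x = 1: ŷ = (-290/327)·(1) + (-248/109)·(1) = -1034/327.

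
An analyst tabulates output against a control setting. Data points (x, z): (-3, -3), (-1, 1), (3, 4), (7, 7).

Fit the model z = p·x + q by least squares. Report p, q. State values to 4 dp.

Compute the Gram sums: Σx·x = 68, Σx = 6, Σ1 = 4.
For Aᵀz: Σx·z = 69, Σz = 9.
Eliminating q: 4·(row 1) − 6·(row 2) gives 236·p = 4·69 − 6·9 = 222, so p = 111/118.
Then q = (9 − 6·(111/118))/4 = 99/118.

p = 0.9407, q = 0.8390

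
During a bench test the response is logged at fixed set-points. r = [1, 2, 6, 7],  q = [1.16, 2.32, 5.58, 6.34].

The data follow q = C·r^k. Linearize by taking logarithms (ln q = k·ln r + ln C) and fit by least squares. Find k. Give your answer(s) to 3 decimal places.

k = 0.860

With ln qᵢ as the transformed response and ln rᵢ as the regressor:
Σln r = 4.4308, Σ(ln r)² = 7.4774, Σln q = 4.5561, Σln r·ln q = 7.2576.
Equations: 7.4774·k + 4.4308·ln C = 7.2576;  4.4308·k + 4·ln C = 4.5561.
Slope k = (n·Σln r·ln q − Σln r·Σln q)/(n·Σ(ln r)² − (Σln r)²) = (4·7.2576 − 4.4308·4.5561)/10.2775 = 0.86044; ln C = (Σln q − k·Σln r)/n = 0.18590.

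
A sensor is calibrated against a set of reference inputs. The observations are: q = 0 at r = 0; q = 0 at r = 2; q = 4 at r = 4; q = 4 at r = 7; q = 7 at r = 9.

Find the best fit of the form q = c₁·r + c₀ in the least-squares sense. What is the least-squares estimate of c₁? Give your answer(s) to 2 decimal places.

Sums needed: Σr·r = 150, Σr = 22, Σ1 = 5.
Right-hand side: Σr·q = 107, Σq = 15.
XᵀX·[c₁, c₀]ᵀ = Xᵀq becomes [[150, 22]; [22, 5]]·[c₁, c₀]ᵀ = [107, 15]ᵀ.
Determinant 150·5 − 22² = 266.
c₁ = (107·5 − 22·15)/266 = 205/266; c₀ = (150·15 − 22·107)/266 = -52/133.

c₁ = 0.77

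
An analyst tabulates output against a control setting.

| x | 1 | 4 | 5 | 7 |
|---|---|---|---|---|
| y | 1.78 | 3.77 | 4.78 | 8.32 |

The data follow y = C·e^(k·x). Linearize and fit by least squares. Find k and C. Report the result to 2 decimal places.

k = 0.26, C = 1.36

Linearized form: ln y = k·x + ln C. From the 4 transformed points,
Σx = 17.0000, Σ(x)² = 91.0000, Σln y = 5.5868, Σx·ln y = 28.5378.
Normal system: [[91.0000, 17.0000]; [17.0000, 4]]·[k, ln C]ᵀ = [28.5378, 5.5868]ᵀ.
Slope k = (n·Σx·ln y − Σx·Σln y)/(n·Σ(x)² − (Σx)²) = (4·28.5378 − 17.0000·5.5868)/75.0000 = 0.25567; ln C = (Σln y − k·Σx)/n = 0.31008, so C = exp(0.31008) = 1.36354.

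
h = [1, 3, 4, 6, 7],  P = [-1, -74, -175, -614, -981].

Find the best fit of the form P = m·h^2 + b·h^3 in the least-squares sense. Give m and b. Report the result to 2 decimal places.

m = 0.94, b = -2.99

Normal-equation sums: Σh^2·h^2 = 4035, Σh^2·h^3 = 25851, Σh^3·h^3 = 169131.
Right-hand side: Σh^2·P = -73640, Σh^3·P = -482306.
Normal equations: [[4035, 25851]; [25851, 169131]]·[m, b]ᵀ = [-73640, -482306]ᵀ.
Δ = 4035·169131 − 25851² = 14169384.
m = ((-73640)·169131 − 25851·(-482306))/14169384 = 246029/262396; b = (4035·(-482306) − 25851·(-73640))/14169384 = -2357615/787188.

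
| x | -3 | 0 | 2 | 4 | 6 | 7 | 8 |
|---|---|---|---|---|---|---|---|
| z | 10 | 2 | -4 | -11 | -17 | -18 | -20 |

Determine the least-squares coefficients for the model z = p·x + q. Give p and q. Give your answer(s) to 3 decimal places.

p = -2.833, q = 1.427

Compute the Gram sums: Σx·x = 178, Σx = 24, Σ1 = 7.
For Mᵀz: Σx·z = -470, Σz = -58.
Determinant 178·7 − 24² = 670.
p = ((-470)·7 − 24·(-58))/670 = -949/335; q = (178·(-58) − 24·(-470))/670 = 478/335.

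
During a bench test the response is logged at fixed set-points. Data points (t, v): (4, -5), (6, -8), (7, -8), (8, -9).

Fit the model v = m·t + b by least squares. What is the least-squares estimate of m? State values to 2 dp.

From the data, Σt·t = 165, Σt = 25, Σ1 = 4.
And Σt·v = -196, Σv = -30.
Normal equations: [[165, 25]; [25, 4]]·[m, b]ᵀ = [-196, -30]ᵀ.
Δ = 165·4 − 25² = 35.
m = ((-196)·4 − 25·(-30))/35 = -34/35; b = (165·(-30) − 25·(-196))/35 = -10/7.

m = -0.97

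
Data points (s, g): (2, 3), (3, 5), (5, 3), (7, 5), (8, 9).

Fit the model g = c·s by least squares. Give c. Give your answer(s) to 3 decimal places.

Setting ∂/∂c … = 0 gives: 151·c = 143.
(Σs·s = 151, Σs·g = 143.)
Hence c = 143 / 151 ≈ 0.94702.

c = 0.947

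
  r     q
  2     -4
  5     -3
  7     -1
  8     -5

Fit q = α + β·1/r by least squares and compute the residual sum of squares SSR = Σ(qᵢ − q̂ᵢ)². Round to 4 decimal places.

SSR = 8.2119

The normal equations are: 4·α + (271/280)·β = -13;  (271/280)·α + (25561/78400)·β = -943/280.
(Σ1 = 4, Σ1/r = 271/280, Σ1/r·1/r = 25561/78400, Σq = -13, Σ1/r·q = -943/280.)
Δ = 4·(25561/78400) − (271/280)² = 28803/78400.
α = ((-13)·(25561/78400) − (271/280)·(-943/280))/(28803/78400) = -25580/9601; β = (4·(-943/280) − (271/280)·(-13))/(28803/78400) = -23240/9601.
Residuals: -1204/9601, 1425/9601, 19299/9601, -19520/9601; SSR = 78842/9601.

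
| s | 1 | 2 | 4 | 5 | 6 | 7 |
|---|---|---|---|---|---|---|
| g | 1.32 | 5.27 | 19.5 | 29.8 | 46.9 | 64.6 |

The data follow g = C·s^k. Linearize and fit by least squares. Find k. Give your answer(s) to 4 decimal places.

k = 1.9797

Let Y = ln g. Fitting Y = k·ln s + ln C by least squares:
AᵀA = [[11.9895, 7.4265]; [7.4265, 6]], rhs = [25.7388, 16.3208]ᵀ  (here Σln s = 7.4265, Σ(ln s)² = 11.9895, Σln g = 16.3208, Σln s·ln g = 25.7388).
Δ = 11.9895·6 − (7.4265)² = 16.7835; k = (25.7388·6 − 7.4265·16.3208)/16.7835 = 1.97966, ln C = (11.9895·16.3208 − 7.4265·25.7388)/16.7835 = 0.26979.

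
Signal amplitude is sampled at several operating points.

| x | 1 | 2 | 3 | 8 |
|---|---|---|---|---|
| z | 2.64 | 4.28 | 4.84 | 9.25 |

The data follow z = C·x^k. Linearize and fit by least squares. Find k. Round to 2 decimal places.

k = 0.59

Taking logs, ln z = k·ln x + ln C, so regress ln z on ln x.
Over the data: Σln x = 3.8712, Σ(ln x)² = 6.0115, Σln z = 6.2263, Σln x·ln z = 7.3662.
Normal system: [[6.0115, 3.8712]; [3.8712, 4]]·[k, ln C]ᵀ = [7.3662, 6.2263]ᵀ.
Slope k = (n·Σln x·ln z − Σln x·Σln z)/(n·Σ(ln x)² − (Σln x)²) = (4·7.3662 − 3.8712·6.2263)/9.0597 = 0.59181; ln C = (Σln z − k·Σln x)/n = 0.98381.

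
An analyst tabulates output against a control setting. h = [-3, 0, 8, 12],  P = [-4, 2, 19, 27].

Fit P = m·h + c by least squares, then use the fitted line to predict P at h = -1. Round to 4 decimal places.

P̂ = 0.0829

The normal system MᵀM·[m, c]ᵀ = MᵀP is [[217, 17]; [17, 4]]·[m, c]ᵀ = [488, 44]ᵀ.
Eliminating c: 4·(row 1) − 17·(row 2) gives 579·m = 4·488 − 17·44 = 1204, so m = 1204/579.
Then c = (44 − 17·(1204/579))/4 = 1252/579.
At h = -1: P̂ = (1204/579)·(-1) + (1252/579)·(1) = 16/193.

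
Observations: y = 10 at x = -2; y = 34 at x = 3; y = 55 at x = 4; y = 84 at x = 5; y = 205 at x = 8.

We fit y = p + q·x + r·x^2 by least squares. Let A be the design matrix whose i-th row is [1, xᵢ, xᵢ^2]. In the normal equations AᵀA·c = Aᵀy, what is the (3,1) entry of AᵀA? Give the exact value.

118

Row 3 ↔ basis x^2, column 1 ↔ basis 1, so (AᵀA)_{3,1} = Σᵢ x^2 = (4)·(1) + (9)·(1) + (16)·(1) + (25)·(1) + (64)·(1) = 118.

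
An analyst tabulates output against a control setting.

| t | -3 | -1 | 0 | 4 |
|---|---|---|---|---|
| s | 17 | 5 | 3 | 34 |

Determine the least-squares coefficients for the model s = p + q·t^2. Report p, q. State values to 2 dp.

Sums needed: Σ1 = 4, Σt^2 = 26, Σt^2·t^2 = 338.
Moment sums: Σs = 59, Σt^2·s = 702.
Eliminating q: 338·(row 1) − 26·(row 2) gives 676·p = 338·59 − 26·702 = 1690, so p = 5/2.
Then q = (702 − 26·(5/2))/338 = 49/26.

p = 2.50, q = 1.88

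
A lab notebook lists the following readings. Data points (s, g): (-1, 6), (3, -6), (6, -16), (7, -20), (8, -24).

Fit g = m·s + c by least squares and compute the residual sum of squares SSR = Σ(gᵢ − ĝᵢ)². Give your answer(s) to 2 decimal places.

Compute the Gram sums: Σs·s = 159, Σs = 23, Σ1 = 5.
For Xᵀg: Σs·g = -452, Σg = -60.
XᵀX·[m, c]ᵀ = Xᵀg becomes [[159, 23]; [23, 5]]·[m, c]ᵀ = [-452, -60]ᵀ.
Δ = 159·5 − 23² = 266.
m = ((-452)·5 − 23·(-60))/266 = -440/133; c = (159·(-60) − 23·(-452))/266 = 428/133.
Residuals: -10/19, 94/133, 12/19, -8/133, -100/133; SSR = 232/133.

SSR = 1.74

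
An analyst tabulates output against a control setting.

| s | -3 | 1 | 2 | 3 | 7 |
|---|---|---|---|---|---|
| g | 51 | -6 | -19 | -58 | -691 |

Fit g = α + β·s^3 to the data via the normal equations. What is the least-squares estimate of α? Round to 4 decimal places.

XᵀX·[α, β]ᵀ = Xᵀg reads: 5·α + 352·β = -723;  352·α + 119172·β = -240114.
(Σ1 = 5, Σs^3 = 352, Σs^3·s^3 = 119172, Σg = -723, Σs^3·g = -240114.)
Eliminating β: 119172·(row 1) − 352·(row 2) gives 471956·α = 119172·(-723) − 352·(-240114) = -1641228, so α = -410307/117989.
Then β = ((-240114) − 352·(-410307/117989))/119172 = -473037/235978.

α = -3.4775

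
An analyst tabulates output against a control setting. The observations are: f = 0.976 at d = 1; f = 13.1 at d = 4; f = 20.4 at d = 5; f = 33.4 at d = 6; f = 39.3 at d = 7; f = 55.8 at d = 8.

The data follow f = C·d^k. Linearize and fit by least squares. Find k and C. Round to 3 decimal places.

k = 1.934, C = 0.954

With ln fᵢ as the transformed response and ln dᵢ as the regressor:
Over the data: Σln d = 8.8128, Σ(ln d)² = 15.8331, Σln f = 16.7654, Σln d·ln f = 30.2131.
Normal system: [[15.8331, 8.8128]; [8.8128, 6]]·[k, ln C]ᵀ = [30.2131, 16.7654]ᵀ.
Δ = 15.8331·6 − (8.8128)² = 17.3327; k = (30.2131·6 − 8.8128·16.7654)/17.3327 = 1.93437, ln C = (15.8331·16.7654 − 8.8128·30.2131)/17.3327 = -0.04698, so C = exp(-0.04698) = 0.95411.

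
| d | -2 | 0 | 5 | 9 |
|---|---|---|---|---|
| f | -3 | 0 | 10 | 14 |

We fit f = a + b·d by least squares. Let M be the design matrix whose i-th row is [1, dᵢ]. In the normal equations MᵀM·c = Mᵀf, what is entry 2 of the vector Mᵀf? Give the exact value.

182

Entry 2 ↔ basis d, so (Mᵀf)_{2} = Σᵢ (d)·fᵢ = (-2)·(-3) + (0)·(0) + (5)·(10) + (9)·(14) = 182.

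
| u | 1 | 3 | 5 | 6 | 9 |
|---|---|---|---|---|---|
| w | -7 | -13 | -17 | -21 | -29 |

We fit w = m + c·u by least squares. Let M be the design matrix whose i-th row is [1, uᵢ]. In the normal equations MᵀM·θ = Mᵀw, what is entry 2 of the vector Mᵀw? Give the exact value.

-518

Entry 2 ↔ basis u, so (Mᵀw)_{2} = Σᵢ (u)·wᵢ = (1)·(-7) + (3)·(-13) + (5)·(-17) + (6)·(-21) + (9)·(-29) = -518.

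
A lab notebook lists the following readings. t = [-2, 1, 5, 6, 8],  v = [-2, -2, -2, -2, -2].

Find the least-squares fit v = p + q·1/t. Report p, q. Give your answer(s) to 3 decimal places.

XᵀX·[p, q]ᵀ = Xᵀv reads: 5·p + (119/120)·q = -10;  (119/120)·p + (19201/14400)·q = -119/60.
(Σ1 = 5, Σ1/t = 119/120, Σ1/t·1/t = 19201/14400, Σv = -10, Σ1/t·v = -119/60.)
Eliminating q: (19201/14400)·(row 1) − (119/120)·(row 2) gives (20461/3600)·p = (19201/14400)·(-10) − (119/120)·(-119/60) = -20461/1800, so p = -2.
Then q = ((-119/60) − (119/120)·(-2))/(19201/14400) = 0.

p = -2.000, q = 0.000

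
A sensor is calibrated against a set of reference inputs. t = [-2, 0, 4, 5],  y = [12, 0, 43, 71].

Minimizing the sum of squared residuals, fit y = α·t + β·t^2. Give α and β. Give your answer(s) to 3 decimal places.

α = -0.434, β = 2.887

Entries of XᵀX: Σt·t = 45, Σt·t^2 = 181, Σt^2·t^2 = 897.
And Σt·y = 503, Σt^2·y = 2511.
Normal equations: [[45, 181]; [181, 897]]·[α, β]ᵀ = [503, 2511]ᵀ.
Eliminating β: 897·(row 1) − 181·(row 2) gives 7604·α = 897·503 − 181·2511 = -3300, so α = -825/1901.
Then β = (2511 − 181·(-825/1901))/897 = 5488/1901.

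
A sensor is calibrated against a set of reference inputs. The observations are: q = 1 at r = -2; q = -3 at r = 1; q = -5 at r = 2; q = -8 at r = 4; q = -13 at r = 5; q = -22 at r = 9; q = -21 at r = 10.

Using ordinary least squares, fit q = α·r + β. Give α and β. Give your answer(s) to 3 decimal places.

Sums needed: Σr·r = 231, Σr = 29, Σ1 = 7.
For Aᵀq: Σr·q = -520, Σq = -71.
AᵀA·[α, β]ᵀ = Aᵀq becomes [[231, 29]; [29, 7]]·[α, β]ᵀ = [-520, -71]ᵀ.
det = 231·7 − 29² = 776.
α = ((-520)·7 − 29·(-71))/776 = -1581/776; β = (231·(-71) − 29·(-520))/776 = -1321/776.

α = -2.037, β = -1.702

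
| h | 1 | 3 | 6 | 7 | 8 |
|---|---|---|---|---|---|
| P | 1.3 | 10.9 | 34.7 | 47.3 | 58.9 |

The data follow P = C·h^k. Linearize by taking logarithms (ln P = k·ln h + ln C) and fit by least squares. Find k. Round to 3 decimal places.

k = 1.828

Let Y = ln P. Fitting Y = k·ln h + ln C by least squares:
XᵀX = [[12.5280, 6.9157]; [6.9157, 5]], rhs = [24.9591, 14.1302]ᵀ  (here Σln h = 6.9157, Σ(ln h)² = 12.5280, Σln P = 14.1302, Σln h·ln P = 24.9591).
Δ = 12.5280·5 − (6.9157)² = 14.8127; k = (24.9591·5 − 6.9157·14.1302)/14.8127 = 1.82781, ln C = (12.5280·14.1302 − 6.9157·24.9591)/14.8127 = 0.29791.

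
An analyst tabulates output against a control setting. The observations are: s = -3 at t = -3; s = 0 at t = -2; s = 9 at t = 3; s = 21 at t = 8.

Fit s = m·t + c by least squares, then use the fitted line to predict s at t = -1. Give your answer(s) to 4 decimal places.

ŝ = 1.4416

The normal system AᵀA·[m, c]ᵀ = Aᵀs is [[86, 6]; [6, 4]]·[m, c]ᵀ = [204, 27]ᵀ.
Δ = 86·4 − 6² = 308.
m = (204·4 − 6·27)/308 = 327/154; c = (86·27 − 6·204)/308 = 549/154.
At t = -1: ŝ = (327/154)·(-1) + (549/154)·(1) = 111/77.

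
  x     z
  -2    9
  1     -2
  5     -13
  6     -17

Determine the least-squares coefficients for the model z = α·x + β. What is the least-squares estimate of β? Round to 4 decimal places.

The normal equations are: 66·α + 10·β = -187;  10·α + 4·β = -23.
(Σx·x = 66, Σx = 10, Σ1 = 4, Σx·z = -187, Σz = -23.)
Δ = 66·4 − 10² = 164.
α = ((-187)·4 − 10·(-23))/164 = -259/82; β = (66·(-23) − 10·(-187))/164 = 88/41.

β = 2.1463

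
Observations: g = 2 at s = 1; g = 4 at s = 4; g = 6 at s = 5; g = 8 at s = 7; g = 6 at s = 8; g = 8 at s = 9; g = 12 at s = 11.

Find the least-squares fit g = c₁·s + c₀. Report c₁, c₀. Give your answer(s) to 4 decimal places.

Sums needed: Σs·s = 357, Σs = 45, Σ1 = 7.
Right-hand side: Σs·g = 356, Σg = 46.
XᵀX·[c₁, c₀]ᵀ = Xᵀg becomes [[357, 45]; [45, 7]]·[c₁, c₀]ᵀ = [356, 46]ᵀ.
Determinant 357·7 − 45² = 474.
c₁ = (356·7 − 45·46)/474 = 211/237; c₀ = (357·46 − 45·356)/474 = 67/79.

c₁ = 0.8903, c₀ = 0.8481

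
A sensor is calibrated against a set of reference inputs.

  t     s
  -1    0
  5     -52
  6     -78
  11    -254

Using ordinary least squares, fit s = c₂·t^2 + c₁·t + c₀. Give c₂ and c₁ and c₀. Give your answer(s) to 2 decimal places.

With design matrix M, MᵀM = [[16563, 1671, 183]; [1671, 183, 21]; [183, 21, 4]] and Mᵀs = [-34842, -3522, -384]ᵀ.
Inverting the 3×3 Gram matrix, [c₂, c₁, c₀]ᵀ = [-20783/10158, -7379/10158, 2399/1693]ᵀ.

c₂ = -2.05, c₁ = -0.73, c₀ = 1.42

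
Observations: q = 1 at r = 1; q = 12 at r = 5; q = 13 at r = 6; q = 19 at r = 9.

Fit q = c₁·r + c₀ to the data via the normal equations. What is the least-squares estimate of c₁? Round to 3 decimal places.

Forming MᵀM = [[143, 21]; [21, 4]] and Mᵀq = [310, 45]ᵀ gives MᵀM·[c₁, c₀]ᵀ = Mᵀq.
Determinant 143·4 − 21² = 131.
c₁ = (310·4 − 21·45)/131 = 295/131; c₀ = (143·45 − 21·310)/131 = -75/131.

c₁ = 2.252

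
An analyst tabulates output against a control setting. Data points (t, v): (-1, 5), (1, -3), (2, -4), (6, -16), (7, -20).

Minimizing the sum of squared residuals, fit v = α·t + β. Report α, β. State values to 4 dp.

The normal equations are: 91·α + 15·β = -252;  15·α + 5·β = -38.
(Σt·t = 91, Σt = 15, Σ1 = 5, Σt·v = -252, Σv = -38.)
Δ = 91·5 − 15² = 230.
α = ((-252)·5 − 15·(-38))/230 = -3; β = (91·(-38) − 15·(-252))/230 = 7/5.

α = -3.0000, β = 1.4000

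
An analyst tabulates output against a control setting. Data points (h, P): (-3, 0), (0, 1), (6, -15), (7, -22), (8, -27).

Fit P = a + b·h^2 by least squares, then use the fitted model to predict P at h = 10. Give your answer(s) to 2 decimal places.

P̂ = -44.77

Compute the Gram sums: Σ1 = 5, Σh^2 = 158, Σh^2·h^2 = 7874.
For AᵀP: ΣP = -63, Σh^2·P = -3346.
AᵀA·[a, b]ᵀ = AᵀP becomes [[5, 158]; [158, 7874]]·[a, b]ᵀ = [-63, -3346]ᵀ.
Eliminating b: 7874·(row 1) − 158·(row 2) gives 14406·a = 7874·(-63) − 158·(-3346) = 32606, so a = 2329/1029.
Then b = ((-3346) − 158·(2329/1029))/7874 = -484/1029.
At h = 10: P̂ = (2329/1029)·(1) + (-484/1029)·(100) = -15357/343.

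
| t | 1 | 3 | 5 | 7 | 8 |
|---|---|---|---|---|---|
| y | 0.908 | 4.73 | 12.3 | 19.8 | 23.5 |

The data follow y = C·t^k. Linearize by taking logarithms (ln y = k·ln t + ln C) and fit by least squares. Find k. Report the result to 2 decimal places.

k = 1.59

Let Y = ln y. Fitting Y = k·ln t + ln C by least squares:
XᵀX = [[11.9079, 6.7334]; [6.7334, 5]], rhs = [18.1209, 10.1097]ᵀ  (here Σln t = 6.7334, Σ(ln t)² = 11.9079, Σln y = 10.1097, Σln t·ln y = 18.1209).
Solving (det = 14.2007): k = 1.58666, ln C = -0.11479.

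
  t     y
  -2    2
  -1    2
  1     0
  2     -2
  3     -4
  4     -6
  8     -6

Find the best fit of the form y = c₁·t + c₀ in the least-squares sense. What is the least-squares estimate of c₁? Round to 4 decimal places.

The normal system XᵀX·[c₁, c₀]ᵀ = Xᵀy is [[99, 15]; [15, 7]]·[c₁, c₀]ᵀ = [-94, -14]ᵀ.
Eliminating c₀: 7·(row 1) − 15·(row 2) gives 468·c₁ = 7·(-94) − 15·(-14) = -448, so c₁ = -112/117.
Then c₀ = ((-14) − 15·(-112/117))/7 = 2/39.

c₁ = -0.9573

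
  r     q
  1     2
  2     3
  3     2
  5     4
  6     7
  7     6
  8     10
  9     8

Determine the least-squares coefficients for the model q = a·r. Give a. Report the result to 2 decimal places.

Entries of MᵀM: Σr·r = 269.
For Mᵀq: Σr·q = 270.
Normal equations: [[269]]·[a]ᵀ = [270]ᵀ.
Hence a = 270 / 269 ≈ 1.00372.

a = 1.00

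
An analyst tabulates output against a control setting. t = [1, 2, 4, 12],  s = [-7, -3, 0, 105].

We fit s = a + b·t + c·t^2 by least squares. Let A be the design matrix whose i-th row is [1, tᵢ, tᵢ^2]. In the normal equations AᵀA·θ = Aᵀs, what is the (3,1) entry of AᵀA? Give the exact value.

Row 3 ↔ basis t^2, column 1 ↔ basis 1, so (AᵀA)_{3,1} = Σᵢ t^2 = (1)·(1) + (4)·(1) + (16)·(1) + (144)·(1) = 165.

165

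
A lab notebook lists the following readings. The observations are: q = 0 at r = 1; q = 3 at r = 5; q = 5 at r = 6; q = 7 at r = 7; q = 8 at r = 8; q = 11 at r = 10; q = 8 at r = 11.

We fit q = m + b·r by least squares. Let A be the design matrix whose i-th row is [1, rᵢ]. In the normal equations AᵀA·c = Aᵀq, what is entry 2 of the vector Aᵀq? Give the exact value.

356

Entry 2 ↔ basis r, so (Aᵀq)_{2} = Σᵢ (r)·qᵢ = (1)·(0) + (5)·(3) + (6)·(5) + (7)·(7) + (8)·(8) + (10)·(11) + (11)·(8) = 356.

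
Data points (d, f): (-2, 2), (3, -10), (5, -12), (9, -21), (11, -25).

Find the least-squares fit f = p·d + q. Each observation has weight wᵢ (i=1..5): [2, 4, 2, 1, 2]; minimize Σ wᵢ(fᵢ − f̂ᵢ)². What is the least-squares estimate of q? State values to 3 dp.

Forming XᵀWX = [[417, 49]; [49, 11]] and XᵀWf = [-987, -131]ᵀ gives XᵀWX·[p, q]ᵀ = XᵀWf.
Determinant 417·11 − 49² = 2186.
p = ((-987)·11 − 49·(-131))/2186 = -2219/1093; q = (417·(-131) − 49·(-987))/2186 = -3132/1093.

q = -2.866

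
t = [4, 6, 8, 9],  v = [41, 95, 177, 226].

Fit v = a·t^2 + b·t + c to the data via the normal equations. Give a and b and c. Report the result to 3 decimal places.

a = 3.261, b = -5.286, c = 9.814

Entries of AᵀA: Σt^2·t^2 = 12209, Σt^2·t = 1521, Σt^2 = 197, Σt·t = 197, Σt = 27, Σ1 = 4.
For Aᵀv: Σt^2·v = 33710, Σt·v = 4184, Σv = 539.
So AᵀA·[a, b, c]ᵀ = Aᵀv: [[12209, 1521, 197]; [1521, 197, 27]; [197, 27, 4]]·[a, b, c]ᵀ = [33710, 4184, 539]ᵀ.
Row-reducing yields a = 649/199, b = -1052/199, c = 1953/199.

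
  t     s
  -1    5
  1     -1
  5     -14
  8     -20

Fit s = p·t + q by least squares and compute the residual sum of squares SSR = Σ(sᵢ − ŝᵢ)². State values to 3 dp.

SSR = 3.518

The normal equations are: 91·p + 13·q = -236;  13·p + 4·q = -30.
Eliminating q: 4·(row 1) − 13·(row 2) gives 195·p = 4·(-236) − 13·(-30) = -554, so p = -554/195.
Then q = ((-30) − 13·(-554/195))/4 = 26/15.
Residuals: 83/195, 7/65, -298/195, 194/195; SSR = 686/195.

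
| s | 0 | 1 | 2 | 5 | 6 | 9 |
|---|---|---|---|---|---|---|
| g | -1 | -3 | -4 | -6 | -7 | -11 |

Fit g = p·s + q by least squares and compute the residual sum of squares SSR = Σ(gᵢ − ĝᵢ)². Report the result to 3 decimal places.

SSR = 1.496

MᵀM·[p, q]ᵀ = Mᵀg reads: 147·p + 23·q = -182;  23·p + 6·q = -32.
(Σs·s = 147, Σs = 23, Σ1 = 6, Σs·g = -182, Σg = -32.)
Eliminating q: 6·(row 1) − 23·(row 2) gives 353·p = 6·(-182) − 23·(-32) = -356, so p = -356/353.
Then q = ((-32) − 23·(-356/353))/6 = -518/353.
Residuals: 165/353, -185/353, -182/353, 180/353, 183/353, -161/353; SSR = 528/353.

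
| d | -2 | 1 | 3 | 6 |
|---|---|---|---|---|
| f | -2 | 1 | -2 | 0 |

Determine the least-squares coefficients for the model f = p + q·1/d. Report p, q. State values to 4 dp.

Normal-equation sums: Σ1 = 4, Σ1/d = 1, Σ1/d·1/d = 25/18.
Right-hand side: Σf = -3, Σ1/d·f = 4/3.
So AᵀA·[p, q]ᵀ = Aᵀf: [[4, 1]; [1, 25/18]]·[p, q]ᵀ = [-3, 4/3]ᵀ.
Δ = 4·(25/18) − 1² = 41/9.
p = ((-3)·(25/18) − 1·(4/3))/(41/9) = -99/82; q = (4·(4/3) − 1·(-3))/(41/9) = 75/41.

p = -1.2073, q = 1.8293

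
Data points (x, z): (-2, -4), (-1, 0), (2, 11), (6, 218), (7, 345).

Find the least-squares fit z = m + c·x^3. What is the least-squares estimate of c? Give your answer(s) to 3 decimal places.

The normal system AᵀA·[m, c]ᵀ = Aᵀz is [[5, 558]; [558, 164434]]·[m, c]ᵀ = [570, 165543]ᵀ.
det = 5·164434 − 558² = 510806.
m = (570·164434 − 558·165543)/510806 = 677193/255403; c = (5·165543 − 558·570)/510806 = 509655/510806.

c = 0.998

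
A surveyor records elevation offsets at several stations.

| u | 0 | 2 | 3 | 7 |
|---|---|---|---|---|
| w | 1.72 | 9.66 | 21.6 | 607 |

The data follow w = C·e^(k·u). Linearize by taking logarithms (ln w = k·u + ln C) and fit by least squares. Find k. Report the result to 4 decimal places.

Let Y = ln w. Fitting Y = k·u + ln C by least squares:
AᵀA = [[62.0000, 12.0000]; [12.0000, 4]], rhs = [58.6138, 12.2915]ᵀ  (here Σu = 12.0000, Σ(u)² = 62.0000, Σln w = 12.2915, Σu·ln w = 58.6138).
Slope k = (n·Σu·ln w − Σu·Σln w)/(n·Σ(u)² − (Σu)²) = (4·58.6138 − 12.0000·12.2915)/104.0000 = 0.83612; ln C = (Σln w − k·Σu)/n = 0.56452.

k = 0.8361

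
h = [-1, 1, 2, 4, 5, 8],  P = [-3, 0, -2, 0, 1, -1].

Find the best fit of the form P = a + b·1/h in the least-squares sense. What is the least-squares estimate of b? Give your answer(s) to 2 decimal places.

Setting ∂/∂a … = 0 gives: 6·a + (43/40)·b = -5;  (43/40)·a + (3789/1600)·b = 83/40.
Eliminating b: (3789/1600)·(row 1) − (43/40)·(row 2) gives (4177/320)·a = (3789/1600)·(-5) − (43/40)·(83/40) = -11257/800, so a = -22514/20885.
Then b = ((83/40) − (43/40)·(-22514/20885))/(3789/1600) = 5704/4177.

b = 1.37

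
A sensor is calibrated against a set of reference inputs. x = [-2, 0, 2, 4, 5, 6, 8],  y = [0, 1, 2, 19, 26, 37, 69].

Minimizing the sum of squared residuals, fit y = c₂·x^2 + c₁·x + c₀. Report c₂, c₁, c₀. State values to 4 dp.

c₂ = 1.0065, c₁ = 0.6509, c₀ = -1.5627

Setting ∂/∂c₂ … = 0 gives: 6305·c₂ + 917·c₁ + 149·c₀ = 6710;  917·c₂ + 149·c₁ + 23·c₀ = 984;  149·c₂ + 23·c₁ + 7·c₀ = 154.
Solving the 3×3 system (Gaussian elimination) gives c₂ = 1084/1077, c₁ = 701/1077, c₀ = -561/359.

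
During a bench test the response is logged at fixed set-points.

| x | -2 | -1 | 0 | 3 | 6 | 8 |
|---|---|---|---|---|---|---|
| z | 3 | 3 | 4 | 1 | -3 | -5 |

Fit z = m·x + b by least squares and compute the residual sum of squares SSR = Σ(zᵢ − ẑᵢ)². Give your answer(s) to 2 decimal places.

SSR = 5.52

Compute the Gram sums: Σx·x = 114, Σx = 14, Σ1 = 6.
For Mᵀz: Σx·z = -64, Σz = 3.
Normal equations: [[114, 14]; [14, 6]]·[m, b]ᵀ = [-64, 3]ᵀ.
det = 114·6 − 14² = 488.
m = ((-64)·6 − 14·3)/488 = -213/244; b = (114·3 − 14·(-64))/488 = 619/244.
Residuals: -313/244, -25/61, 357/244, 66/61, -73/244, -135/244; SSR = 1347/244.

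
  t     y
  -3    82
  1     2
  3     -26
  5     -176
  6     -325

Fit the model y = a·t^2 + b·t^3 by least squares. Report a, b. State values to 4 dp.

The normal equations are: 2084·a + 10902·b = -15594;  10902·a + 63740·b = -95114.
Eliminating b: 63740·(row 1) − 10902·(row 2) gives 13980556·a = 63740·(-15594) − 10902·(-95114) = 42971268, so a = 10742817/3495139.
Then b = ((-95114) − 10902·(10742817/3495139))/63740 = -7052947/3495139.

a = 3.0736, b = -2.0179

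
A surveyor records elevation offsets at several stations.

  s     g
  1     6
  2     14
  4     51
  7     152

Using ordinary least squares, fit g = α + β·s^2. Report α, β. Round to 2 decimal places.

Forming AᵀA = [[4, 70]; [70, 2674]] and Aᵀg = [223, 8326]ᵀ gives AᵀA·[α, β]ᵀ = Aᵀg.
Determinant 4·2674 − 70² = 5796.
α = (223·2674 − 70·8326)/5796 = 107/46; β = (4·8326 − 70·223)/5796 = 983/322.

α = 2.33, β = 3.05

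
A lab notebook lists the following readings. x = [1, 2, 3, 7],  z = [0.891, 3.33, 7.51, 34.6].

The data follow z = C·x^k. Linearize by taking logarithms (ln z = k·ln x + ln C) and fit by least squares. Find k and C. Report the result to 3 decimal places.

k = 1.884, C = 0.906

Linearized form: ln z = k·ln x + ln C. From the 4 transformed points,
Sums: Σln x = 3.7377, Σ(ln x)² = 5.4740, Σln z = 6.6477, Σln x·ln z = 9.9449.
Normal system: [[5.4740, 3.7377]; [3.7377, 4]]·[k, ln C]ᵀ = [9.9449, 6.6477]ᵀ.
Solving (det = 7.9257): k = 1.88412, ln C = -0.09864, so C = exp(-0.09864) = 0.90607.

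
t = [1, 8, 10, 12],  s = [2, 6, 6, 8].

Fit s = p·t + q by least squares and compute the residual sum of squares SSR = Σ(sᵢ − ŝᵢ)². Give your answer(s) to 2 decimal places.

The normal equations are: 309·p + 31·q = 206;  31·p + 4·q = 22.
(Σt·t = 309, Σt = 31, Σ1 = 4, Σt·s = 206, Σs = 22.)
det = 309·4 − 31² = 275.
p = (206·4 − 31·22)/275 = 142/275; q = (309·22 − 31·206)/275 = 412/275.
Residuals: -4/275, 102/275, -182/275, 84/275; SSR = 184/275.

SSR = 0.67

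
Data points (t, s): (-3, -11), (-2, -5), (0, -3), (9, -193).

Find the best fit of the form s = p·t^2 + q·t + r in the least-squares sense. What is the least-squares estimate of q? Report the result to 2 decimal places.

q = -3.25

From the data, Σt^2·t^2 = 6658, Σt^2·t = 694, Σt^2 = 94, Σt·t = 94, Σt = 4, Σ1 = 4.
Moment sums: Σt^2·s = -15752, Σt·s = -1694, Σs = -212.
XᵀX·[p, q, r]ᵀ = Xᵀs becomes [[6658, 694, 94]; [694, 94, 4]; [94, 4, 4]]·[p, q, r]ᵀ = [-15752, -1694, -212]ᵀ.
Solving the 3×3 system (Gaussian elimination) gives p = -890/449, q = -7301/2245, r = -7109/2245.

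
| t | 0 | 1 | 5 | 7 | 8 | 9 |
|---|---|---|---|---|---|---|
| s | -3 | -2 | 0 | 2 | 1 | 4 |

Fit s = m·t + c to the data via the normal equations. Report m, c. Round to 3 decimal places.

Entries of XᵀX: Σt·t = 220, Σt = 30, Σ1 = 6.
And Σt·s = 56, Σs = 2.
XᵀX·[m, c]ᵀ = Xᵀs becomes [[220, 30]; [30, 6]]·[m, c]ᵀ = [56, 2]ᵀ.
Determinant 220·6 − 30² = 420.
m = (56·6 − 30·2)/420 = 23/35; c = (220·2 − 30·56)/420 = -62/21.

m = 0.657, c = -2.952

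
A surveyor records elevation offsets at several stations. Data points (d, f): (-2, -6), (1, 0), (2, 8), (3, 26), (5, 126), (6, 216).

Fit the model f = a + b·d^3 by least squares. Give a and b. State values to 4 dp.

a = 0.1370, b = 1.0005

Entries of XᵀX: Σ1 = 6, Σd^3 = 369, Σd^3·d^3 = 63139.
And Σf = 370, Σd^3·f = 63220.
XᵀX·[a, b]ᵀ = Xᵀf becomes [[6, 369]; [369, 63139]]·[a, b]ᵀ = [370, 63220]ᵀ.
det = 6·63139 − 369² = 242673.
a = (370·63139 − 369·63220)/242673 = 33250/242673; b = (6·63220 − 369·370)/242673 = 80930/80891.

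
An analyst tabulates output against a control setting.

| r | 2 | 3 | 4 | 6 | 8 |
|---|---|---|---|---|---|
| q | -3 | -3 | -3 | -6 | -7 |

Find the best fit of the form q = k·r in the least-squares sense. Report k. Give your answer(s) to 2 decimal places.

k = -0.92

Setting ∂/∂k … = 0 gives: 129·k = -119.
(Σr·r = 129, Σr·q = -119.)
k = (-119)/129 = -0.922481.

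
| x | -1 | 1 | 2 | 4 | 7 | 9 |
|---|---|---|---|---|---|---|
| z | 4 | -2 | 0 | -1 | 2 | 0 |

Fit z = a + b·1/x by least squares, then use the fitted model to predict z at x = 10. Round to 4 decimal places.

ẑ = 0.7000

MᵀM·[a, b]ᵀ = Mᵀz reads: 6·a + (253/252)·b = 3;  (253/252)·a + (148933/63504)·b = -167/28.
Δ = 6·(148933/63504) − (253/252)² = 829589/63504.
a = (3·(148933/63504) − (253/252)·(-167/28))/(829589/63504) = 827058/829589; b = (6·(-167/28) − (253/252)·3)/(829589/63504) = -2463804/829589.
At x = 10: ẑ = (827058/829589)·(1) + (-2463804/829589)·(1/10) = 2903388/4147945.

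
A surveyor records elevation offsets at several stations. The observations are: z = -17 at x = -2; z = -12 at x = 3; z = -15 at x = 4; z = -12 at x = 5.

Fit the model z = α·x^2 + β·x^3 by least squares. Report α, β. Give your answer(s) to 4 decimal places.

α = -2.9843, β = 0.5052

Sums needed: Σx^2·x^2 = 978, Σx^2·x^3 = 4360, Σx^3·x^3 = 20514.
Right-hand side: Σx^2·z = -716, Σx^3·z = -2648.
So AᵀA·[α, β]ᵀ = Aᵀz: [[978, 4360]; [4360, 20514]]·[α, β]ᵀ = [-716, -2648]ᵀ.
det = 978·20514 − 4360² = 1053092.
α = ((-716)·20514 − 4360·(-2648))/1053092 = -785686/263273; β = (978·(-2648) − 4360·(-716))/1053092 = 133004/263273.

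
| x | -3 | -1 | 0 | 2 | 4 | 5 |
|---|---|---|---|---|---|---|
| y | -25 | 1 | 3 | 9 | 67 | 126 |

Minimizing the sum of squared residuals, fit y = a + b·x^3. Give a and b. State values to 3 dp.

a = 2.123, b = 0.996

From the data, Σ1 = 6, Σx^3 = 169, Σx^3·x^3 = 20515.
For Aᵀy: Σy = 181, Σx^3·y = 20784.
AᵀA·[a, b]ᵀ = Aᵀy becomes [[6, 169]; [169, 20515]]·[a, b]ᵀ = [181, 20784]ᵀ.
Determinant 6·20515 − 169² = 94529.
a = (181·20515 − 169·20784)/94529 = 200719/94529; b = (6·20784 − 169·181)/94529 = 94115/94529.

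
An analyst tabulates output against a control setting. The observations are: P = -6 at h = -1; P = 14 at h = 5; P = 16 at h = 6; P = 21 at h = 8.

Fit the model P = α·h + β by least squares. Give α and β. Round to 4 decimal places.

α = 3.0556, β = -2.5000

Compute the Gram sums: Σh·h = 126, Σh = 18, Σ1 = 4.
Moment sums: Σh·P = 340, ΣP = 45.
Normal equations: [[126, 18]; [18, 4]]·[α, β]ᵀ = [340, 45]ᵀ.
Determinant 126·4 − 18² = 180.
α = (340·4 − 18·45)/180 = 55/18; β = (126·45 − 18·340)/180 = -5/2.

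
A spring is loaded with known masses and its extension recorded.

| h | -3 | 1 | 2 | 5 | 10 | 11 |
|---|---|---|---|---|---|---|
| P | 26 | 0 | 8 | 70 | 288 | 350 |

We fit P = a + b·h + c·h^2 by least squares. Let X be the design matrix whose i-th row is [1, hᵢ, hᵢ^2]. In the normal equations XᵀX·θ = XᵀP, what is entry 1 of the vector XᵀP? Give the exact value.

742

Entry 1 ↔ basis 1, so (XᵀP)_{1} = Σᵢ Pᵢ = (1)·(26) + (1)·(0) + (1)·(8) + (1)·(70) + (1)·(288) + (1)·(350) = 742.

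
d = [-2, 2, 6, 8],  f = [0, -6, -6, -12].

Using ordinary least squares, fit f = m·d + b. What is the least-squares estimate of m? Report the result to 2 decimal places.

Entries of MᵀM: Σd·d = 108, Σd = 14, Σ1 = 4.
For Mᵀf: Σd·f = -144, Σf = -24.
So MᵀM·[m, b]ᵀ = Mᵀf: [[108, 14]; [14, 4]]·[m, b]ᵀ = [-144, -24]ᵀ.
Eliminating b: 4·(row 1) − 14·(row 2) gives 236·m = 4·(-144) − 14·(-24) = -240, so m = -60/59.
Then b = ((-24) − 14·(-60/59))/4 = -144/59.

m = -1.02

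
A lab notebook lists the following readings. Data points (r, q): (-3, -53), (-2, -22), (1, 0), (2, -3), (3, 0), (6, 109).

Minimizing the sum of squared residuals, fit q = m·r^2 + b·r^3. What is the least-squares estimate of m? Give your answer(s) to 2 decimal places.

Entries of XᵀX: Σr^2·r^2 = 1491, Σr^2·r^3 = 7777, Σr^3·r^3 = 48243.
And Σr^2·q = 3347, Σr^3·q = 25127.
So XᵀX·[m, b]ᵀ = Xᵀq: [[1491, 7777]; [7777, 48243]]·[m, b]ᵀ = [3347, 25127]ᵀ.
Δ = 1491·48243 − 7777² = 11448584.
m = (3347·48243 − 7777·25127)/11448584 = -16971679/5724292; b = (1491·25127 − 7777·3347)/11448584 = 816767/817756.

m = -2.96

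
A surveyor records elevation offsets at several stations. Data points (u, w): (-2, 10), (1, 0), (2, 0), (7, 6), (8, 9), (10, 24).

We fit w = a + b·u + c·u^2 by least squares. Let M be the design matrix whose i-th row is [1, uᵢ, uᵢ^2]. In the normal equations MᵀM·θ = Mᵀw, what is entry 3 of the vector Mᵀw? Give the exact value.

Entry 3 ↔ basis u^2, so (Mᵀw)_{3} = Σᵢ (u^2)·wᵢ = (4)·(10) + (1)·(0) + (4)·(0) + (49)·(6) + (64)·(9) + (100)·(24) = 3310.

3310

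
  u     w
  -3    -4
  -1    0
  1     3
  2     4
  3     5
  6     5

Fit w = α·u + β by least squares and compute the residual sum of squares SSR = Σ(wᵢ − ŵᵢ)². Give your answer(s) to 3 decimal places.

With design matrix M, MᵀM = [[60, 8]; [8, 6]] and Mᵀw = [68, 13]ᵀ.
Eliminating β: 6·(row 1) − 8·(row 2) gives 296·α = 6·68 − 8·13 = 304, so α = 38/37.
Then β = (13 − 8·(38/37))/6 = 59/74.
Residuals: -127/74, 17/74, 87/74, 85/74, 83/74, -145/74; SSR = 799/74.

SSR = 10.797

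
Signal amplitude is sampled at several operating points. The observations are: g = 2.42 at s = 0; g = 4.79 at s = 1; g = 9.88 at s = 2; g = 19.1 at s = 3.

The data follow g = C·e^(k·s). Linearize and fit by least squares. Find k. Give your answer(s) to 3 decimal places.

k = 0.692

Taking logs, ln g = k·s + ln C, so regress ln g on s.
XᵀX = [[14.0000, 6.0000]; [6.0000, 4]], rhs = [14.9966, 7.6905]ᵀ  (here Σs = 6.0000, Σ(s)² = 14.0000, Σln g = 7.6905, Σs·ln g = 14.9966).
Solving (det = 20.0000): k = 0.69217, ln C = 0.88436.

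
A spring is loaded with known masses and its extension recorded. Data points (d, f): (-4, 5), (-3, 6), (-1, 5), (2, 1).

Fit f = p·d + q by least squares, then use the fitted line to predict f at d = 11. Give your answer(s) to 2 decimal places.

Compute the Gram sums: Σd·d = 30, Σd = -6, Σ1 = 4.
And Σd·f = -41, Σf = 17.
AᵀA·[p, q]ᵀ = Aᵀf becomes [[30, -6]; [-6, 4]]·[p, q]ᵀ = [-41, 17]ᵀ.
Δ = 30·4 − (-6)² = 84.
p = ((-41)·4 − (-6)·17)/84 = -31/42; q = (30·17 − (-6)·(-41))/84 = 22/7.
At d = 11: f̂ = (-31/42)·(11) + (22/7)·(1) = -209/42.

f̂ = -4.98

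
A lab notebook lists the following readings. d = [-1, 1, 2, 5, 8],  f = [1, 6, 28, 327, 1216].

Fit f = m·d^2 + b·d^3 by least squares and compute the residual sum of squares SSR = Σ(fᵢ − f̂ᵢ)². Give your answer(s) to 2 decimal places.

SSR = 1.11

With design matrix M, MᵀM = [[4739, 35925]; [35925, 277835]] and Mᵀf = [86118, 663696]ᵀ.
Eliminating b: 277835·(row 1) − 35925·(row 2) gives 26054440·m = 277835·86118 − 35925·663696 = 83315730, so m = 8331573/2605444.
Then b = (663696 − 35925·(8331573/2605444))/277835 = 25733097/13027220.
Residuals: -724387/3256805, 5386179/6513610, -1933519/3256805, 181719/1302722, -87376/3256805; SSR = 7203369/6513610.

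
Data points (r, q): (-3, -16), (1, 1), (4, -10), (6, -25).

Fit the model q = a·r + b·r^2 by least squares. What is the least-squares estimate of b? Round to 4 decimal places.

b = -1.0538

Normal-equation sums: Σr·r = 62, Σr·r^2 = 254, Σr^2·r^2 = 1634.
Moment sums: Σr·q = -141, Σr^2·q = -1203.
Eliminating b: 1634·(row 1) − 254·(row 2) gives 36792·a = 1634·(-141) − 254·(-1203) = 75168, so a = 1044/511.
Then b = ((-1203) − 254·(1044/511))/1634 = -1077/1022.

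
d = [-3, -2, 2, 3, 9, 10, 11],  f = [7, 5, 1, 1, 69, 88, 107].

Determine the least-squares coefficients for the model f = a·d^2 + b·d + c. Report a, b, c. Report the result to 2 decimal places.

a = 0.99, b = -0.92, c = -2.91

Setting ∂/∂a … = 0 gives: 31396·a + 3060·b + 328·c = 27432;  3060·a + 328·b + 30·c = 2652;  328·a + 30·b + 7·c = 278.
(Σd^2·d^2 = 31396, Σd^2·d = 3060, Σd^2 = 328, Σd·d = 328, Σd = 30, Σ1 = 7, Σd^2·f = 27432, Σd·f = 2652, Σf = 278.)
Inverting the 3×3 Gram matrix, [a, b, c]ᵀ = [99905/100527, -30829/33509, -292532/100527]ᵀ.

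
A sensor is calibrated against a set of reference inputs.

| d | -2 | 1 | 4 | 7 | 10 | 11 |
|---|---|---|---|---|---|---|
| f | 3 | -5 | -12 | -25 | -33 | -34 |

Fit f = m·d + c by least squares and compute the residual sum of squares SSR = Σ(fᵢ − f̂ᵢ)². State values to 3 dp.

Forming XᵀX = [[291, 31]; [31, 6]] and Xᵀf = [-938, -106]ᵀ gives XᵀX·[m, c]ᵀ = Xᵀf.
Δ = 291·6 − 31² = 785.
m = ((-938)·6 − 31·(-106))/785 = -2342/785; c = (291·(-106) − 31·(-938))/785 = -1768/785.
Residuals: -561/785, 37/157, 1716/785, -1463/785, -717/785, 168/157; SSR = 8476/785.

SSR = 10.797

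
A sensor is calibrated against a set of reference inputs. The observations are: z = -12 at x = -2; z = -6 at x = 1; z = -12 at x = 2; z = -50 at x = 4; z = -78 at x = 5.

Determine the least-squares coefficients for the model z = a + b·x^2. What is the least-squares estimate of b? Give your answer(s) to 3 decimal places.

b = -3.072

Forming AᵀA = [[5, 50]; [50, 914]] and Aᵀz = [-158, -2852]ᵀ gives AᵀA·[a, b]ᵀ = Aᵀz.
det = 5·914 − 50² = 2070.
a = ((-158)·914 − 50·(-2852))/2070 = -302/345; b = (5·(-2852) − 50·(-158))/2070 = -212/69.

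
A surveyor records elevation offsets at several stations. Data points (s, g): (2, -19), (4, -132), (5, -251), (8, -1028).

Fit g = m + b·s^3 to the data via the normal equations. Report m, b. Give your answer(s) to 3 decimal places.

Entries of AᵀA: Σ1 = 4, Σs^3 = 709, Σs^3·s^3 = 281929.
And Σg = -1430, Σs^3·g = -566311.
AᵀA·[m, b]ᵀ = Aᵀg becomes [[4, 709]; [709, 281929]]·[m, b]ᵀ = [-1430, -566311]ᵀ.
Eliminating b: 281929·(row 1) − 709·(row 2) gives 625035·m = 281929·(-1430) − 709·(-566311) = -1643971, so m = -1643971/625035.
Then b = ((-566311) − 709·(-1643971/625035))/281929 = -1251374/625035.

m = -2.630, b = -2.002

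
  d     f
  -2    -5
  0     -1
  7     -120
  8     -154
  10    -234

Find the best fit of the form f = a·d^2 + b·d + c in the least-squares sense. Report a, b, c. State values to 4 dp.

Compute the Gram sums: Σd^2·d^2 = 16513, Σd^2·d = 1847, Σd^2 = 217, Σd·d = 217, Σd = 23, Σ1 = 5.
And Σd^2·f = -39156, Σd·f = -4402, Σf = -514.
Normal equations: [[16513, 1847, 217]; [1847, 217, 23]; [217, 23, 5]]·[a, b, c]ᵀ = [-39156, -4402, -514]ᵀ.
Solving the 3×3 system (Gaussian elimination) gives a = -90017/42828, b = -97661/42828, c = -3895/3569.

a = -2.1018, b = -2.2803, c = -1.0913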